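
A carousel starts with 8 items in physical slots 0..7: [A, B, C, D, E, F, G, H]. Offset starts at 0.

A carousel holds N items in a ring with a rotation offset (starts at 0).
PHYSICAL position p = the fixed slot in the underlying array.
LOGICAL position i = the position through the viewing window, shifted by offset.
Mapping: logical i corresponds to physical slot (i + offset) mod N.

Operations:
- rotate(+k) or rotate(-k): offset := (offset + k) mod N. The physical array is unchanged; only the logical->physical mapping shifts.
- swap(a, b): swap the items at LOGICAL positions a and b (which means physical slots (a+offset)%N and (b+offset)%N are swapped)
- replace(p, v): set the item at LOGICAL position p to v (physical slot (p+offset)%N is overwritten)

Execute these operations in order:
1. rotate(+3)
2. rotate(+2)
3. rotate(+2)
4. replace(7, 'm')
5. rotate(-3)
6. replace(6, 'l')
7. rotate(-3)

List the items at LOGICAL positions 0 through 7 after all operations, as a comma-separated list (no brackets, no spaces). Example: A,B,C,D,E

Answer: B,l,D,E,F,m,H,A

Derivation:
After op 1 (rotate(+3)): offset=3, physical=[A,B,C,D,E,F,G,H], logical=[D,E,F,G,H,A,B,C]
After op 2 (rotate(+2)): offset=5, physical=[A,B,C,D,E,F,G,H], logical=[F,G,H,A,B,C,D,E]
After op 3 (rotate(+2)): offset=7, physical=[A,B,C,D,E,F,G,H], logical=[H,A,B,C,D,E,F,G]
After op 4 (replace(7, 'm')): offset=7, physical=[A,B,C,D,E,F,m,H], logical=[H,A,B,C,D,E,F,m]
After op 5 (rotate(-3)): offset=4, physical=[A,B,C,D,E,F,m,H], logical=[E,F,m,H,A,B,C,D]
After op 6 (replace(6, 'l')): offset=4, physical=[A,B,l,D,E,F,m,H], logical=[E,F,m,H,A,B,l,D]
After op 7 (rotate(-3)): offset=1, physical=[A,B,l,D,E,F,m,H], logical=[B,l,D,E,F,m,H,A]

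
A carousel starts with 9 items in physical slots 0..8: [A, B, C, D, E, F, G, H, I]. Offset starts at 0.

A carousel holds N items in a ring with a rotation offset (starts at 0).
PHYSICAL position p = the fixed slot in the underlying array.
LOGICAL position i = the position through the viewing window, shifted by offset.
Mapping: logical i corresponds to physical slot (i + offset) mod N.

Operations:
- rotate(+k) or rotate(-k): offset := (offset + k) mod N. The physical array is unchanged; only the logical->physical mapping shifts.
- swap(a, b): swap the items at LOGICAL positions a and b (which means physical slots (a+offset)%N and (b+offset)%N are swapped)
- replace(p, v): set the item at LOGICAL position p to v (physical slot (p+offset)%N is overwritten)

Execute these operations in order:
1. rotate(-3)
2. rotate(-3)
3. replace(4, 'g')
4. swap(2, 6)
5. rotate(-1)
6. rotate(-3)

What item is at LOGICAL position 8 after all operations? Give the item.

After op 1 (rotate(-3)): offset=6, physical=[A,B,C,D,E,F,G,H,I], logical=[G,H,I,A,B,C,D,E,F]
After op 2 (rotate(-3)): offset=3, physical=[A,B,C,D,E,F,G,H,I], logical=[D,E,F,G,H,I,A,B,C]
After op 3 (replace(4, 'g')): offset=3, physical=[A,B,C,D,E,F,G,g,I], logical=[D,E,F,G,g,I,A,B,C]
After op 4 (swap(2, 6)): offset=3, physical=[F,B,C,D,E,A,G,g,I], logical=[D,E,A,G,g,I,F,B,C]
After op 5 (rotate(-1)): offset=2, physical=[F,B,C,D,E,A,G,g,I], logical=[C,D,E,A,G,g,I,F,B]
After op 6 (rotate(-3)): offset=8, physical=[F,B,C,D,E,A,G,g,I], logical=[I,F,B,C,D,E,A,G,g]

Answer: g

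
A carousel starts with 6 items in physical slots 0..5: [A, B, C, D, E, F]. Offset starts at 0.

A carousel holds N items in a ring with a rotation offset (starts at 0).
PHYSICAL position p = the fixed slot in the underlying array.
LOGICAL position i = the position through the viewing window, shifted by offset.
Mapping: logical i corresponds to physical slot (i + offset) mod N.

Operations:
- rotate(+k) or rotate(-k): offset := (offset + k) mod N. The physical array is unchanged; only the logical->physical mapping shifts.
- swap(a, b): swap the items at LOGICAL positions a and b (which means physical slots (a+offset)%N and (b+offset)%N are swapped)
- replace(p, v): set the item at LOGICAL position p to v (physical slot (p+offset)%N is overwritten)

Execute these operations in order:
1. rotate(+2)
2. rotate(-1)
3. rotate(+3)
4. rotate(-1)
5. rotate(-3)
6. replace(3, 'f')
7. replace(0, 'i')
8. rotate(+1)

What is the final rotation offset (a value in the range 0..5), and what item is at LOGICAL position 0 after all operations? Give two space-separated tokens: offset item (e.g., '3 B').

After op 1 (rotate(+2)): offset=2, physical=[A,B,C,D,E,F], logical=[C,D,E,F,A,B]
After op 2 (rotate(-1)): offset=1, physical=[A,B,C,D,E,F], logical=[B,C,D,E,F,A]
After op 3 (rotate(+3)): offset=4, physical=[A,B,C,D,E,F], logical=[E,F,A,B,C,D]
After op 4 (rotate(-1)): offset=3, physical=[A,B,C,D,E,F], logical=[D,E,F,A,B,C]
After op 5 (rotate(-3)): offset=0, physical=[A,B,C,D,E,F], logical=[A,B,C,D,E,F]
After op 6 (replace(3, 'f')): offset=0, physical=[A,B,C,f,E,F], logical=[A,B,C,f,E,F]
After op 7 (replace(0, 'i')): offset=0, physical=[i,B,C,f,E,F], logical=[i,B,C,f,E,F]
After op 8 (rotate(+1)): offset=1, physical=[i,B,C,f,E,F], logical=[B,C,f,E,F,i]

Answer: 1 B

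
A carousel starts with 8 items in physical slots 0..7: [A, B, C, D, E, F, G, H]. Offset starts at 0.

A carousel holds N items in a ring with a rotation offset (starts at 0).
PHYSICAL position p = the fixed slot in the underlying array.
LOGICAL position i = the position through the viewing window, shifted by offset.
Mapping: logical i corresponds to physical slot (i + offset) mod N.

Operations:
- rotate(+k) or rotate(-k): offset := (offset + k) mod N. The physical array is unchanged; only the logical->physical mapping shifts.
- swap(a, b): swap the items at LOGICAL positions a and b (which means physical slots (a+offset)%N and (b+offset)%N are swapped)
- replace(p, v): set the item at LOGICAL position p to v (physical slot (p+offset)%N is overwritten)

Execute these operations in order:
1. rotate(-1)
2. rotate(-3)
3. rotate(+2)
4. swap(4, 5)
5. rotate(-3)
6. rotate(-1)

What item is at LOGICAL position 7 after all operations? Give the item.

Answer: B

Derivation:
After op 1 (rotate(-1)): offset=7, physical=[A,B,C,D,E,F,G,H], logical=[H,A,B,C,D,E,F,G]
After op 2 (rotate(-3)): offset=4, physical=[A,B,C,D,E,F,G,H], logical=[E,F,G,H,A,B,C,D]
After op 3 (rotate(+2)): offset=6, physical=[A,B,C,D,E,F,G,H], logical=[G,H,A,B,C,D,E,F]
After op 4 (swap(4, 5)): offset=6, physical=[A,B,D,C,E,F,G,H], logical=[G,H,A,B,D,C,E,F]
After op 5 (rotate(-3)): offset=3, physical=[A,B,D,C,E,F,G,H], logical=[C,E,F,G,H,A,B,D]
After op 6 (rotate(-1)): offset=2, physical=[A,B,D,C,E,F,G,H], logical=[D,C,E,F,G,H,A,B]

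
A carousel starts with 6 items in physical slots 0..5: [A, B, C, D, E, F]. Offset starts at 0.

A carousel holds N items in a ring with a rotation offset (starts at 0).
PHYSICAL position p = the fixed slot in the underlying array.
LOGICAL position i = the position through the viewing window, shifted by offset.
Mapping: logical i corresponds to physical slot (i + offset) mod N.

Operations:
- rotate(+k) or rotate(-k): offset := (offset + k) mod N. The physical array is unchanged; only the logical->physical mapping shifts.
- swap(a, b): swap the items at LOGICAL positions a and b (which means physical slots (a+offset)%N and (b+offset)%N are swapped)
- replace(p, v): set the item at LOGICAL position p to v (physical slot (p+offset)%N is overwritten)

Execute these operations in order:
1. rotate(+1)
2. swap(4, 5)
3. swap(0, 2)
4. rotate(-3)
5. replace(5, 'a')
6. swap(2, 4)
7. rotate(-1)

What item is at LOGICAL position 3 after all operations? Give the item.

After op 1 (rotate(+1)): offset=1, physical=[A,B,C,D,E,F], logical=[B,C,D,E,F,A]
After op 2 (swap(4, 5)): offset=1, physical=[F,B,C,D,E,A], logical=[B,C,D,E,A,F]
After op 3 (swap(0, 2)): offset=1, physical=[F,D,C,B,E,A], logical=[D,C,B,E,A,F]
After op 4 (rotate(-3)): offset=4, physical=[F,D,C,B,E,A], logical=[E,A,F,D,C,B]
After op 5 (replace(5, 'a')): offset=4, physical=[F,D,C,a,E,A], logical=[E,A,F,D,C,a]
After op 6 (swap(2, 4)): offset=4, physical=[C,D,F,a,E,A], logical=[E,A,C,D,F,a]
After op 7 (rotate(-1)): offset=3, physical=[C,D,F,a,E,A], logical=[a,E,A,C,D,F]

Answer: C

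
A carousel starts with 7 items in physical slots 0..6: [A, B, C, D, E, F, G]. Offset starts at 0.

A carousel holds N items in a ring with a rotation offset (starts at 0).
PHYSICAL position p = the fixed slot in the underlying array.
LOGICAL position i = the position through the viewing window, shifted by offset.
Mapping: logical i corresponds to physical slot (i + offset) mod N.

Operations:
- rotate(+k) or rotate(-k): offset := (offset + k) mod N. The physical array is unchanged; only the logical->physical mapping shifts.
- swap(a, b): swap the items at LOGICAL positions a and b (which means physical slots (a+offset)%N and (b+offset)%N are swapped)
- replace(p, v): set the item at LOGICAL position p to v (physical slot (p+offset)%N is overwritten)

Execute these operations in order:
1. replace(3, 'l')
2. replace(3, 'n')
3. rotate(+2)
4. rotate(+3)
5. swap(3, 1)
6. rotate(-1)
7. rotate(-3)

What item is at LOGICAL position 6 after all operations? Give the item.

After op 1 (replace(3, 'l')): offset=0, physical=[A,B,C,l,E,F,G], logical=[A,B,C,l,E,F,G]
After op 2 (replace(3, 'n')): offset=0, physical=[A,B,C,n,E,F,G], logical=[A,B,C,n,E,F,G]
After op 3 (rotate(+2)): offset=2, physical=[A,B,C,n,E,F,G], logical=[C,n,E,F,G,A,B]
After op 4 (rotate(+3)): offset=5, physical=[A,B,C,n,E,F,G], logical=[F,G,A,B,C,n,E]
After op 5 (swap(3, 1)): offset=5, physical=[A,G,C,n,E,F,B], logical=[F,B,A,G,C,n,E]
After op 6 (rotate(-1)): offset=4, physical=[A,G,C,n,E,F,B], logical=[E,F,B,A,G,C,n]
After op 7 (rotate(-3)): offset=1, physical=[A,G,C,n,E,F,B], logical=[G,C,n,E,F,B,A]

Answer: A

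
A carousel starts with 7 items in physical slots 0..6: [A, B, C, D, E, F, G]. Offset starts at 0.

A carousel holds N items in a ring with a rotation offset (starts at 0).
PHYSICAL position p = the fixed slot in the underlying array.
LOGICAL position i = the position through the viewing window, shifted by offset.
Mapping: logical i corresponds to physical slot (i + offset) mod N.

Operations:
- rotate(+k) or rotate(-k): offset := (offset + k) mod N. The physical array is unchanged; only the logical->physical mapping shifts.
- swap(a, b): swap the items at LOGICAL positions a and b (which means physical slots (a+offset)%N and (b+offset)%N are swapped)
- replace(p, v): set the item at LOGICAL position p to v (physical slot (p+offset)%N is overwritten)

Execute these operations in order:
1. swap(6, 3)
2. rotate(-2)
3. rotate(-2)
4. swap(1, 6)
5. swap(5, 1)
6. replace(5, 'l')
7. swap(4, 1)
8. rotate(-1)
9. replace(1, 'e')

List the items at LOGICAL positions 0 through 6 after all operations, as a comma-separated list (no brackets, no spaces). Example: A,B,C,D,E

Answer: E,e,A,F,D,B,l

Derivation:
After op 1 (swap(6, 3)): offset=0, physical=[A,B,C,G,E,F,D], logical=[A,B,C,G,E,F,D]
After op 2 (rotate(-2)): offset=5, physical=[A,B,C,G,E,F,D], logical=[F,D,A,B,C,G,E]
After op 3 (rotate(-2)): offset=3, physical=[A,B,C,G,E,F,D], logical=[G,E,F,D,A,B,C]
After op 4 (swap(1, 6)): offset=3, physical=[A,B,E,G,C,F,D], logical=[G,C,F,D,A,B,E]
After op 5 (swap(5, 1)): offset=3, physical=[A,C,E,G,B,F,D], logical=[G,B,F,D,A,C,E]
After op 6 (replace(5, 'l')): offset=3, physical=[A,l,E,G,B,F,D], logical=[G,B,F,D,A,l,E]
After op 7 (swap(4, 1)): offset=3, physical=[B,l,E,G,A,F,D], logical=[G,A,F,D,B,l,E]
After op 8 (rotate(-1)): offset=2, physical=[B,l,E,G,A,F,D], logical=[E,G,A,F,D,B,l]
After op 9 (replace(1, 'e')): offset=2, physical=[B,l,E,e,A,F,D], logical=[E,e,A,F,D,B,l]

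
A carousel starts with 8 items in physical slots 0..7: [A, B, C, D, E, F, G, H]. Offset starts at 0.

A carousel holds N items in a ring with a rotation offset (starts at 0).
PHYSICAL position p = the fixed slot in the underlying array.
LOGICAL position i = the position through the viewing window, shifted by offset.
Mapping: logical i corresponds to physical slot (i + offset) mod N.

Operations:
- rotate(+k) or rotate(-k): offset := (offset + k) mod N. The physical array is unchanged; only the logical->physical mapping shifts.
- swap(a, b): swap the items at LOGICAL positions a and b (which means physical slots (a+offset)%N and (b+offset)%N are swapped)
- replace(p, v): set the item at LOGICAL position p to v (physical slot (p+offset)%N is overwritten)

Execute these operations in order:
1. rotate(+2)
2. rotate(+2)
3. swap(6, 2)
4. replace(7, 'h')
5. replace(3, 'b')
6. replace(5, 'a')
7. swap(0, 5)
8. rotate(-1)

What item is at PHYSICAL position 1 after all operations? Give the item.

Answer: E

Derivation:
After op 1 (rotate(+2)): offset=2, physical=[A,B,C,D,E,F,G,H], logical=[C,D,E,F,G,H,A,B]
After op 2 (rotate(+2)): offset=4, physical=[A,B,C,D,E,F,G,H], logical=[E,F,G,H,A,B,C,D]
After op 3 (swap(6, 2)): offset=4, physical=[A,B,G,D,E,F,C,H], logical=[E,F,C,H,A,B,G,D]
After op 4 (replace(7, 'h')): offset=4, physical=[A,B,G,h,E,F,C,H], logical=[E,F,C,H,A,B,G,h]
After op 5 (replace(3, 'b')): offset=4, physical=[A,B,G,h,E,F,C,b], logical=[E,F,C,b,A,B,G,h]
After op 6 (replace(5, 'a')): offset=4, physical=[A,a,G,h,E,F,C,b], logical=[E,F,C,b,A,a,G,h]
After op 7 (swap(0, 5)): offset=4, physical=[A,E,G,h,a,F,C,b], logical=[a,F,C,b,A,E,G,h]
After op 8 (rotate(-1)): offset=3, physical=[A,E,G,h,a,F,C,b], logical=[h,a,F,C,b,A,E,G]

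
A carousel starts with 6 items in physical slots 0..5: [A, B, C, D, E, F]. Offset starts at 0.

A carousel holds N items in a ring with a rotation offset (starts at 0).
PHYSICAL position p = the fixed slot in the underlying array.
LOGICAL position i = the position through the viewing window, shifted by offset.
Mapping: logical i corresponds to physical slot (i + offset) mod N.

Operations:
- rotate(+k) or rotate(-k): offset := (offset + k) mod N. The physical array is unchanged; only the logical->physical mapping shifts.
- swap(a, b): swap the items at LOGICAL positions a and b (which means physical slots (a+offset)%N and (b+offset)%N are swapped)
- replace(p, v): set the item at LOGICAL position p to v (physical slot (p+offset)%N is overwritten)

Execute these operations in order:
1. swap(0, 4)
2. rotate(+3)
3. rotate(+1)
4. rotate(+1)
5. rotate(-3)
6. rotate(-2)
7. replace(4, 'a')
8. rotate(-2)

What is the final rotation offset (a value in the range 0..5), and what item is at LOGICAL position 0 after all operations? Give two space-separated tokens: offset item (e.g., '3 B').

After op 1 (swap(0, 4)): offset=0, physical=[E,B,C,D,A,F], logical=[E,B,C,D,A,F]
After op 2 (rotate(+3)): offset=3, physical=[E,B,C,D,A,F], logical=[D,A,F,E,B,C]
After op 3 (rotate(+1)): offset=4, physical=[E,B,C,D,A,F], logical=[A,F,E,B,C,D]
After op 4 (rotate(+1)): offset=5, physical=[E,B,C,D,A,F], logical=[F,E,B,C,D,A]
After op 5 (rotate(-3)): offset=2, physical=[E,B,C,D,A,F], logical=[C,D,A,F,E,B]
After op 6 (rotate(-2)): offset=0, physical=[E,B,C,D,A,F], logical=[E,B,C,D,A,F]
After op 7 (replace(4, 'a')): offset=0, physical=[E,B,C,D,a,F], logical=[E,B,C,D,a,F]
After op 8 (rotate(-2)): offset=4, physical=[E,B,C,D,a,F], logical=[a,F,E,B,C,D]

Answer: 4 a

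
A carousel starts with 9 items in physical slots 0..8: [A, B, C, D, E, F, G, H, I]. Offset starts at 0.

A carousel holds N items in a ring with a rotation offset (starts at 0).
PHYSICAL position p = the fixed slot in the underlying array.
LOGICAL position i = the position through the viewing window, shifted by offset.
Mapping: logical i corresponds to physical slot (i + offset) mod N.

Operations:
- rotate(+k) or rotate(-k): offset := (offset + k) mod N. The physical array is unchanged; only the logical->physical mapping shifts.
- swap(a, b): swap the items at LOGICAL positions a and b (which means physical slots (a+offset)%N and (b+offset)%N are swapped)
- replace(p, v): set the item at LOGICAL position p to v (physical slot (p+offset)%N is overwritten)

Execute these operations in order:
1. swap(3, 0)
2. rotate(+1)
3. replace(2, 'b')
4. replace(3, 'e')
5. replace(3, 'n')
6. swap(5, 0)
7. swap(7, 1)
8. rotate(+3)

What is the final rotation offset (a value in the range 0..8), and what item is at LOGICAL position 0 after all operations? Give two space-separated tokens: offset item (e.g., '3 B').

After op 1 (swap(3, 0)): offset=0, physical=[D,B,C,A,E,F,G,H,I], logical=[D,B,C,A,E,F,G,H,I]
After op 2 (rotate(+1)): offset=1, physical=[D,B,C,A,E,F,G,H,I], logical=[B,C,A,E,F,G,H,I,D]
After op 3 (replace(2, 'b')): offset=1, physical=[D,B,C,b,E,F,G,H,I], logical=[B,C,b,E,F,G,H,I,D]
After op 4 (replace(3, 'e')): offset=1, physical=[D,B,C,b,e,F,G,H,I], logical=[B,C,b,e,F,G,H,I,D]
After op 5 (replace(3, 'n')): offset=1, physical=[D,B,C,b,n,F,G,H,I], logical=[B,C,b,n,F,G,H,I,D]
After op 6 (swap(5, 0)): offset=1, physical=[D,G,C,b,n,F,B,H,I], logical=[G,C,b,n,F,B,H,I,D]
After op 7 (swap(7, 1)): offset=1, physical=[D,G,I,b,n,F,B,H,C], logical=[G,I,b,n,F,B,H,C,D]
After op 8 (rotate(+3)): offset=4, physical=[D,G,I,b,n,F,B,H,C], logical=[n,F,B,H,C,D,G,I,b]

Answer: 4 n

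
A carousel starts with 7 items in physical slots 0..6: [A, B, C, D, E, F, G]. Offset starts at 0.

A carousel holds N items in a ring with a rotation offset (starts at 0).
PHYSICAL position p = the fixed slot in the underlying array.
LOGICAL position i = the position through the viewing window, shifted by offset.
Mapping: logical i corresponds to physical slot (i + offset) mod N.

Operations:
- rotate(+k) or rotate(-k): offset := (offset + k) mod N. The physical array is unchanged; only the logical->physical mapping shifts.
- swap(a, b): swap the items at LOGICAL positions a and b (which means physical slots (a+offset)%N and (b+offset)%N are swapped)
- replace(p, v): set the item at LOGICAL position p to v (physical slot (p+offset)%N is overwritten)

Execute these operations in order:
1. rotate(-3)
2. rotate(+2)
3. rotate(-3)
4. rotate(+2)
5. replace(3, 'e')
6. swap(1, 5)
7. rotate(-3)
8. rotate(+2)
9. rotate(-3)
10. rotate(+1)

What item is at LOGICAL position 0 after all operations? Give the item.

Answer: C

Derivation:
After op 1 (rotate(-3)): offset=4, physical=[A,B,C,D,E,F,G], logical=[E,F,G,A,B,C,D]
After op 2 (rotate(+2)): offset=6, physical=[A,B,C,D,E,F,G], logical=[G,A,B,C,D,E,F]
After op 3 (rotate(-3)): offset=3, physical=[A,B,C,D,E,F,G], logical=[D,E,F,G,A,B,C]
After op 4 (rotate(+2)): offset=5, physical=[A,B,C,D,E,F,G], logical=[F,G,A,B,C,D,E]
After op 5 (replace(3, 'e')): offset=5, physical=[A,e,C,D,E,F,G], logical=[F,G,A,e,C,D,E]
After op 6 (swap(1, 5)): offset=5, physical=[A,e,C,G,E,F,D], logical=[F,D,A,e,C,G,E]
After op 7 (rotate(-3)): offset=2, physical=[A,e,C,G,E,F,D], logical=[C,G,E,F,D,A,e]
After op 8 (rotate(+2)): offset=4, physical=[A,e,C,G,E,F,D], logical=[E,F,D,A,e,C,G]
After op 9 (rotate(-3)): offset=1, physical=[A,e,C,G,E,F,D], logical=[e,C,G,E,F,D,A]
After op 10 (rotate(+1)): offset=2, physical=[A,e,C,G,E,F,D], logical=[C,G,E,F,D,A,e]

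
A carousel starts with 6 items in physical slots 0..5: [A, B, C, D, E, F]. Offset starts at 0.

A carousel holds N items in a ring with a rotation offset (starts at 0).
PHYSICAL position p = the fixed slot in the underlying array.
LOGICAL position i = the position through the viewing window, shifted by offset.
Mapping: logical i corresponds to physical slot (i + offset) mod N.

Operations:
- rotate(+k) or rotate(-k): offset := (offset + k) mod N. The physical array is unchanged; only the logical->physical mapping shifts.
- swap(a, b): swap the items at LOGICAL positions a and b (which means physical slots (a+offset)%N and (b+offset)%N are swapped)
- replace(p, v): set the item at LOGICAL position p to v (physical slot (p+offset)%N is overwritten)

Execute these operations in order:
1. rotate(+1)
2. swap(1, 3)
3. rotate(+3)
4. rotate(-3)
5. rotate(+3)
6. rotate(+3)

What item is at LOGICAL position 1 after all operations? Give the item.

After op 1 (rotate(+1)): offset=1, physical=[A,B,C,D,E,F], logical=[B,C,D,E,F,A]
After op 2 (swap(1, 3)): offset=1, physical=[A,B,E,D,C,F], logical=[B,E,D,C,F,A]
After op 3 (rotate(+3)): offset=4, physical=[A,B,E,D,C,F], logical=[C,F,A,B,E,D]
After op 4 (rotate(-3)): offset=1, physical=[A,B,E,D,C,F], logical=[B,E,D,C,F,A]
After op 5 (rotate(+3)): offset=4, physical=[A,B,E,D,C,F], logical=[C,F,A,B,E,D]
After op 6 (rotate(+3)): offset=1, physical=[A,B,E,D,C,F], logical=[B,E,D,C,F,A]

Answer: E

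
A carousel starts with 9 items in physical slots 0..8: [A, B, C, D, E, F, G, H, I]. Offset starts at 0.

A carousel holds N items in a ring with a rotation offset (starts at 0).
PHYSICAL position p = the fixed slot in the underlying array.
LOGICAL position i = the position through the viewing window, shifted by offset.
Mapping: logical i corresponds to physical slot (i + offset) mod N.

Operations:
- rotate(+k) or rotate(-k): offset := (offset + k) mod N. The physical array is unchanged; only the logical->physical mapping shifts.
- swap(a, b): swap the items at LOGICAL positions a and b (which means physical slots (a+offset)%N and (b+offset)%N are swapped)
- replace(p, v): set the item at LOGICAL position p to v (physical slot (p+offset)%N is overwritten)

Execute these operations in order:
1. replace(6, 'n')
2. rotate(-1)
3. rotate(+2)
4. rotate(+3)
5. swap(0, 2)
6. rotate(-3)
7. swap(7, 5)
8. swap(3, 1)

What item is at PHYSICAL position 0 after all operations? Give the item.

After op 1 (replace(6, 'n')): offset=0, physical=[A,B,C,D,E,F,n,H,I], logical=[A,B,C,D,E,F,n,H,I]
After op 2 (rotate(-1)): offset=8, physical=[A,B,C,D,E,F,n,H,I], logical=[I,A,B,C,D,E,F,n,H]
After op 3 (rotate(+2)): offset=1, physical=[A,B,C,D,E,F,n,H,I], logical=[B,C,D,E,F,n,H,I,A]
After op 4 (rotate(+3)): offset=4, physical=[A,B,C,D,E,F,n,H,I], logical=[E,F,n,H,I,A,B,C,D]
After op 5 (swap(0, 2)): offset=4, physical=[A,B,C,D,n,F,E,H,I], logical=[n,F,E,H,I,A,B,C,D]
After op 6 (rotate(-3)): offset=1, physical=[A,B,C,D,n,F,E,H,I], logical=[B,C,D,n,F,E,H,I,A]
After op 7 (swap(7, 5)): offset=1, physical=[A,B,C,D,n,F,I,H,E], logical=[B,C,D,n,F,I,H,E,A]
After op 8 (swap(3, 1)): offset=1, physical=[A,B,n,D,C,F,I,H,E], logical=[B,n,D,C,F,I,H,E,A]

Answer: A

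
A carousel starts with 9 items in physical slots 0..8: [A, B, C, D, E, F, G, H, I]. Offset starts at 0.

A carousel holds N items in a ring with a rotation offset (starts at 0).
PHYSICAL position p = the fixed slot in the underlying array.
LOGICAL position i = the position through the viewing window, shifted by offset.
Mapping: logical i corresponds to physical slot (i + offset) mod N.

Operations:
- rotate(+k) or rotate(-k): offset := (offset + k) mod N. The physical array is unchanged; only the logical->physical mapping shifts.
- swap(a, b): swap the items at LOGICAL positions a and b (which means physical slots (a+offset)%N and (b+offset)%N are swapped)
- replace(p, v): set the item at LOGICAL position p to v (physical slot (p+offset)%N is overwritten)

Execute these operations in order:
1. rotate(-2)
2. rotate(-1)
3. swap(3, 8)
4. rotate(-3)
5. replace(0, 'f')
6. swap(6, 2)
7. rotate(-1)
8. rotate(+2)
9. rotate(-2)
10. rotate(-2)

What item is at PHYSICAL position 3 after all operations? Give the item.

After op 1 (rotate(-2)): offset=7, physical=[A,B,C,D,E,F,G,H,I], logical=[H,I,A,B,C,D,E,F,G]
After op 2 (rotate(-1)): offset=6, physical=[A,B,C,D,E,F,G,H,I], logical=[G,H,I,A,B,C,D,E,F]
After op 3 (swap(3, 8)): offset=6, physical=[F,B,C,D,E,A,G,H,I], logical=[G,H,I,F,B,C,D,E,A]
After op 4 (rotate(-3)): offset=3, physical=[F,B,C,D,E,A,G,H,I], logical=[D,E,A,G,H,I,F,B,C]
After op 5 (replace(0, 'f')): offset=3, physical=[F,B,C,f,E,A,G,H,I], logical=[f,E,A,G,H,I,F,B,C]
After op 6 (swap(6, 2)): offset=3, physical=[A,B,C,f,E,F,G,H,I], logical=[f,E,F,G,H,I,A,B,C]
After op 7 (rotate(-1)): offset=2, physical=[A,B,C,f,E,F,G,H,I], logical=[C,f,E,F,G,H,I,A,B]
After op 8 (rotate(+2)): offset=4, physical=[A,B,C,f,E,F,G,H,I], logical=[E,F,G,H,I,A,B,C,f]
After op 9 (rotate(-2)): offset=2, physical=[A,B,C,f,E,F,G,H,I], logical=[C,f,E,F,G,H,I,A,B]
After op 10 (rotate(-2)): offset=0, physical=[A,B,C,f,E,F,G,H,I], logical=[A,B,C,f,E,F,G,H,I]

Answer: f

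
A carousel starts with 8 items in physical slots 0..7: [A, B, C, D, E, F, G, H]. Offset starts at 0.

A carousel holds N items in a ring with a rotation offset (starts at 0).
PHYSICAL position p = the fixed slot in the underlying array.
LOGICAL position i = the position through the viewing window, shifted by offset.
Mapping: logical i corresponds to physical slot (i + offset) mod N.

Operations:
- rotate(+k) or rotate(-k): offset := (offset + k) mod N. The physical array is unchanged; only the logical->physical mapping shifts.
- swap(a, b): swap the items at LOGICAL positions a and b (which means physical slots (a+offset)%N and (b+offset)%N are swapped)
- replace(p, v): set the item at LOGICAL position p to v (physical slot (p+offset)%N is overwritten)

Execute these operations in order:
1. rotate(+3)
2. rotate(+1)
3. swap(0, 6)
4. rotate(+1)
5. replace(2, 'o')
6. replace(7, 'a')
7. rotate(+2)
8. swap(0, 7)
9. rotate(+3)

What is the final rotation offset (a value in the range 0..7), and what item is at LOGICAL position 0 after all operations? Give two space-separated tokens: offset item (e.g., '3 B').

Answer: 2 E

Derivation:
After op 1 (rotate(+3)): offset=3, physical=[A,B,C,D,E,F,G,H], logical=[D,E,F,G,H,A,B,C]
After op 2 (rotate(+1)): offset=4, physical=[A,B,C,D,E,F,G,H], logical=[E,F,G,H,A,B,C,D]
After op 3 (swap(0, 6)): offset=4, physical=[A,B,E,D,C,F,G,H], logical=[C,F,G,H,A,B,E,D]
After op 4 (rotate(+1)): offset=5, physical=[A,B,E,D,C,F,G,H], logical=[F,G,H,A,B,E,D,C]
After op 5 (replace(2, 'o')): offset=5, physical=[A,B,E,D,C,F,G,o], logical=[F,G,o,A,B,E,D,C]
After op 6 (replace(7, 'a')): offset=5, physical=[A,B,E,D,a,F,G,o], logical=[F,G,o,A,B,E,D,a]
After op 7 (rotate(+2)): offset=7, physical=[A,B,E,D,a,F,G,o], logical=[o,A,B,E,D,a,F,G]
After op 8 (swap(0, 7)): offset=7, physical=[A,B,E,D,a,F,o,G], logical=[G,A,B,E,D,a,F,o]
After op 9 (rotate(+3)): offset=2, physical=[A,B,E,D,a,F,o,G], logical=[E,D,a,F,o,G,A,B]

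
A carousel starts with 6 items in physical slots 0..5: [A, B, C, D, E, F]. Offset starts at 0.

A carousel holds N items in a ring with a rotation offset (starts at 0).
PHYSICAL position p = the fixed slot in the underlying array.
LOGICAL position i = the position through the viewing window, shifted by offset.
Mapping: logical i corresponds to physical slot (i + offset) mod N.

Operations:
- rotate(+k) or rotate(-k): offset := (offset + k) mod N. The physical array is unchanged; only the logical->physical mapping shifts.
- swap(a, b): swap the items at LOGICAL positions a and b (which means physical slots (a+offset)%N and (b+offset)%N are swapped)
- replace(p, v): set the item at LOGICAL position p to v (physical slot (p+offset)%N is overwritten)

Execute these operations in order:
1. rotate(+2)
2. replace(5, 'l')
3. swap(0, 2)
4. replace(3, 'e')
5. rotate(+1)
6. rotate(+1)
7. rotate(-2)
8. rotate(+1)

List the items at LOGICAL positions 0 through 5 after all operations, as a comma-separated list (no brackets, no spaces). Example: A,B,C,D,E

After op 1 (rotate(+2)): offset=2, physical=[A,B,C,D,E,F], logical=[C,D,E,F,A,B]
After op 2 (replace(5, 'l')): offset=2, physical=[A,l,C,D,E,F], logical=[C,D,E,F,A,l]
After op 3 (swap(0, 2)): offset=2, physical=[A,l,E,D,C,F], logical=[E,D,C,F,A,l]
After op 4 (replace(3, 'e')): offset=2, physical=[A,l,E,D,C,e], logical=[E,D,C,e,A,l]
After op 5 (rotate(+1)): offset=3, physical=[A,l,E,D,C,e], logical=[D,C,e,A,l,E]
After op 6 (rotate(+1)): offset=4, physical=[A,l,E,D,C,e], logical=[C,e,A,l,E,D]
After op 7 (rotate(-2)): offset=2, physical=[A,l,E,D,C,e], logical=[E,D,C,e,A,l]
After op 8 (rotate(+1)): offset=3, physical=[A,l,E,D,C,e], logical=[D,C,e,A,l,E]

Answer: D,C,e,A,l,E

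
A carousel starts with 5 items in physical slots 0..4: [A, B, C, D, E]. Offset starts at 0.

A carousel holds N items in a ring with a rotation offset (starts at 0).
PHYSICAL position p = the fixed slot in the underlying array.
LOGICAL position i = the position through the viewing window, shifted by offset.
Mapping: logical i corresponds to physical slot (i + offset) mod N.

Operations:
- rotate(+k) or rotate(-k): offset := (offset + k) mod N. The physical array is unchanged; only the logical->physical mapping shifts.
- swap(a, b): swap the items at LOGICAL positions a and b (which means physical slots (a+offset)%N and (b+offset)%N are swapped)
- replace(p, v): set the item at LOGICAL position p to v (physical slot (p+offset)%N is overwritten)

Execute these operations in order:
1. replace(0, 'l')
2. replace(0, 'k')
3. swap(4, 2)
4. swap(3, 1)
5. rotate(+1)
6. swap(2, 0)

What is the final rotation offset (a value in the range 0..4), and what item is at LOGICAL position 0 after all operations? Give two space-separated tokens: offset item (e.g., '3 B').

Answer: 1 B

Derivation:
After op 1 (replace(0, 'l')): offset=0, physical=[l,B,C,D,E], logical=[l,B,C,D,E]
After op 2 (replace(0, 'k')): offset=0, physical=[k,B,C,D,E], logical=[k,B,C,D,E]
After op 3 (swap(4, 2)): offset=0, physical=[k,B,E,D,C], logical=[k,B,E,D,C]
After op 4 (swap(3, 1)): offset=0, physical=[k,D,E,B,C], logical=[k,D,E,B,C]
After op 5 (rotate(+1)): offset=1, physical=[k,D,E,B,C], logical=[D,E,B,C,k]
After op 6 (swap(2, 0)): offset=1, physical=[k,B,E,D,C], logical=[B,E,D,C,k]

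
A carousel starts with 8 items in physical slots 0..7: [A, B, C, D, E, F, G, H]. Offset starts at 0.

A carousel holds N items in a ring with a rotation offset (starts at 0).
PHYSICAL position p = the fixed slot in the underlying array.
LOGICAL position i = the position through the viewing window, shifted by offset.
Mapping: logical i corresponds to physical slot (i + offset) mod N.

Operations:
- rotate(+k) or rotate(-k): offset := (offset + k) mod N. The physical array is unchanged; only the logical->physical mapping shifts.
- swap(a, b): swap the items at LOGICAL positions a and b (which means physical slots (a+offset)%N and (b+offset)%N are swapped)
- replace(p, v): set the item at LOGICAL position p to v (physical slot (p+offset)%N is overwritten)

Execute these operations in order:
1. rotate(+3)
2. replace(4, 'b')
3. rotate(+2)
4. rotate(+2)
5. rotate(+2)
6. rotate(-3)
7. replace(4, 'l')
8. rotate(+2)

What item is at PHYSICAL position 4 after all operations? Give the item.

After op 1 (rotate(+3)): offset=3, physical=[A,B,C,D,E,F,G,H], logical=[D,E,F,G,H,A,B,C]
After op 2 (replace(4, 'b')): offset=3, physical=[A,B,C,D,E,F,G,b], logical=[D,E,F,G,b,A,B,C]
After op 3 (rotate(+2)): offset=5, physical=[A,B,C,D,E,F,G,b], logical=[F,G,b,A,B,C,D,E]
After op 4 (rotate(+2)): offset=7, physical=[A,B,C,D,E,F,G,b], logical=[b,A,B,C,D,E,F,G]
After op 5 (rotate(+2)): offset=1, physical=[A,B,C,D,E,F,G,b], logical=[B,C,D,E,F,G,b,A]
After op 6 (rotate(-3)): offset=6, physical=[A,B,C,D,E,F,G,b], logical=[G,b,A,B,C,D,E,F]
After op 7 (replace(4, 'l')): offset=6, physical=[A,B,l,D,E,F,G,b], logical=[G,b,A,B,l,D,E,F]
After op 8 (rotate(+2)): offset=0, physical=[A,B,l,D,E,F,G,b], logical=[A,B,l,D,E,F,G,b]

Answer: E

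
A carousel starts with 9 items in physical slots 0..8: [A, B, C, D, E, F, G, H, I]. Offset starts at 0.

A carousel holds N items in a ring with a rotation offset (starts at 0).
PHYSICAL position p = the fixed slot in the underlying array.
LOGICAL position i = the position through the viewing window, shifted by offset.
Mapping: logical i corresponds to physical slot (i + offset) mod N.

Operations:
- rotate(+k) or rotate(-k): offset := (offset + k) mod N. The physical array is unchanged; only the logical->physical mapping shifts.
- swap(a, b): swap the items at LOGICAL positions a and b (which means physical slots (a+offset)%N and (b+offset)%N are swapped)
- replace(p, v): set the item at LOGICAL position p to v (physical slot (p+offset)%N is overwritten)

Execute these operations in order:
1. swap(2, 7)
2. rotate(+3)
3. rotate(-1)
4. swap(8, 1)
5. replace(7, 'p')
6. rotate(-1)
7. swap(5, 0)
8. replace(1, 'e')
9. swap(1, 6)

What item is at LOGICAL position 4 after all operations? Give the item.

Answer: F

Derivation:
After op 1 (swap(2, 7)): offset=0, physical=[A,B,H,D,E,F,G,C,I], logical=[A,B,H,D,E,F,G,C,I]
After op 2 (rotate(+3)): offset=3, physical=[A,B,H,D,E,F,G,C,I], logical=[D,E,F,G,C,I,A,B,H]
After op 3 (rotate(-1)): offset=2, physical=[A,B,H,D,E,F,G,C,I], logical=[H,D,E,F,G,C,I,A,B]
After op 4 (swap(8, 1)): offset=2, physical=[A,D,H,B,E,F,G,C,I], logical=[H,B,E,F,G,C,I,A,D]
After op 5 (replace(7, 'p')): offset=2, physical=[p,D,H,B,E,F,G,C,I], logical=[H,B,E,F,G,C,I,p,D]
After op 6 (rotate(-1)): offset=1, physical=[p,D,H,B,E,F,G,C,I], logical=[D,H,B,E,F,G,C,I,p]
After op 7 (swap(5, 0)): offset=1, physical=[p,G,H,B,E,F,D,C,I], logical=[G,H,B,E,F,D,C,I,p]
After op 8 (replace(1, 'e')): offset=1, physical=[p,G,e,B,E,F,D,C,I], logical=[G,e,B,E,F,D,C,I,p]
After op 9 (swap(1, 6)): offset=1, physical=[p,G,C,B,E,F,D,e,I], logical=[G,C,B,E,F,D,e,I,p]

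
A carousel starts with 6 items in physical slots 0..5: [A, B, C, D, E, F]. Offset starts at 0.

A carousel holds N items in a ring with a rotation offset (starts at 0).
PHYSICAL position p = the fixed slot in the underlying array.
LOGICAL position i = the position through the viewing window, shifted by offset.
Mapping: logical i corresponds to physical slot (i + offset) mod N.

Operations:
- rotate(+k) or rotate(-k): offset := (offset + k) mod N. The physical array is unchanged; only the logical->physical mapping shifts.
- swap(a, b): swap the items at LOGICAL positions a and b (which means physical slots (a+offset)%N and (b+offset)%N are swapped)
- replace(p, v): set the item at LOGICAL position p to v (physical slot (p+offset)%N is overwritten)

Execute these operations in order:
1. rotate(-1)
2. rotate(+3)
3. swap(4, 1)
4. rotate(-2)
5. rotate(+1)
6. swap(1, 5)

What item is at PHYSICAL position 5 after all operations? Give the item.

Answer: F

Derivation:
After op 1 (rotate(-1)): offset=5, physical=[A,B,C,D,E,F], logical=[F,A,B,C,D,E]
After op 2 (rotate(+3)): offset=2, physical=[A,B,C,D,E,F], logical=[C,D,E,F,A,B]
After op 3 (swap(4, 1)): offset=2, physical=[D,B,C,A,E,F], logical=[C,A,E,F,D,B]
After op 4 (rotate(-2)): offset=0, physical=[D,B,C,A,E,F], logical=[D,B,C,A,E,F]
After op 5 (rotate(+1)): offset=1, physical=[D,B,C,A,E,F], logical=[B,C,A,E,F,D]
After op 6 (swap(1, 5)): offset=1, physical=[C,B,D,A,E,F], logical=[B,D,A,E,F,C]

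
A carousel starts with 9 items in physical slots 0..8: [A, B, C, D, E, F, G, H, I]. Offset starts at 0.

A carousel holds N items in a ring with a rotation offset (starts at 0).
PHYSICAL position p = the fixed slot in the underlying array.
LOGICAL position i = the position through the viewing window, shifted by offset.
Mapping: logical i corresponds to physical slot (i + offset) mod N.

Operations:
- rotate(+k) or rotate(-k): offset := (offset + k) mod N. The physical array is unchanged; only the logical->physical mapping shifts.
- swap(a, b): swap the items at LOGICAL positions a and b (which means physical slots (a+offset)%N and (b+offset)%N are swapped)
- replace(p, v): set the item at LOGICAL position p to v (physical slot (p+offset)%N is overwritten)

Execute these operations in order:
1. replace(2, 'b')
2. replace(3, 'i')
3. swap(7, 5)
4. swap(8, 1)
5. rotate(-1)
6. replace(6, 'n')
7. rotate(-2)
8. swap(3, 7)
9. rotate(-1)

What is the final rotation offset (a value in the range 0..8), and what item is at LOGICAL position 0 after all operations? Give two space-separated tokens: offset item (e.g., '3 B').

Answer: 5 n

Derivation:
After op 1 (replace(2, 'b')): offset=0, physical=[A,B,b,D,E,F,G,H,I], logical=[A,B,b,D,E,F,G,H,I]
After op 2 (replace(3, 'i')): offset=0, physical=[A,B,b,i,E,F,G,H,I], logical=[A,B,b,i,E,F,G,H,I]
After op 3 (swap(7, 5)): offset=0, physical=[A,B,b,i,E,H,G,F,I], logical=[A,B,b,i,E,H,G,F,I]
After op 4 (swap(8, 1)): offset=0, physical=[A,I,b,i,E,H,G,F,B], logical=[A,I,b,i,E,H,G,F,B]
After op 5 (rotate(-1)): offset=8, physical=[A,I,b,i,E,H,G,F,B], logical=[B,A,I,b,i,E,H,G,F]
After op 6 (replace(6, 'n')): offset=8, physical=[A,I,b,i,E,n,G,F,B], logical=[B,A,I,b,i,E,n,G,F]
After op 7 (rotate(-2)): offset=6, physical=[A,I,b,i,E,n,G,F,B], logical=[G,F,B,A,I,b,i,E,n]
After op 8 (swap(3, 7)): offset=6, physical=[E,I,b,i,A,n,G,F,B], logical=[G,F,B,E,I,b,i,A,n]
After op 9 (rotate(-1)): offset=5, physical=[E,I,b,i,A,n,G,F,B], logical=[n,G,F,B,E,I,b,i,A]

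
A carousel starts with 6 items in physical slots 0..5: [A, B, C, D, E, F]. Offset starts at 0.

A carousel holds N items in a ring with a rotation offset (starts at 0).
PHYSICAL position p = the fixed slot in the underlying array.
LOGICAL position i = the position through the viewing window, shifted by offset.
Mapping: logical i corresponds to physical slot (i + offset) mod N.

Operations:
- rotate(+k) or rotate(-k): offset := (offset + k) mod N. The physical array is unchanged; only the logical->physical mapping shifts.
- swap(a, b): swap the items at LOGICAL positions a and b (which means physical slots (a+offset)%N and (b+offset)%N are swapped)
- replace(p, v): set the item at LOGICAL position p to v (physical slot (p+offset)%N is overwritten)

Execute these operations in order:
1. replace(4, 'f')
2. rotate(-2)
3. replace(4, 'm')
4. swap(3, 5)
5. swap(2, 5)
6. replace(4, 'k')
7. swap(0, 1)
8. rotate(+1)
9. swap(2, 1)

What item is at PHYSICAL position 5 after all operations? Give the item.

After op 1 (replace(4, 'f')): offset=0, physical=[A,B,C,D,f,F], logical=[A,B,C,D,f,F]
After op 2 (rotate(-2)): offset=4, physical=[A,B,C,D,f,F], logical=[f,F,A,B,C,D]
After op 3 (replace(4, 'm')): offset=4, physical=[A,B,m,D,f,F], logical=[f,F,A,B,m,D]
After op 4 (swap(3, 5)): offset=4, physical=[A,D,m,B,f,F], logical=[f,F,A,D,m,B]
After op 5 (swap(2, 5)): offset=4, physical=[B,D,m,A,f,F], logical=[f,F,B,D,m,A]
After op 6 (replace(4, 'k')): offset=4, physical=[B,D,k,A,f,F], logical=[f,F,B,D,k,A]
After op 7 (swap(0, 1)): offset=4, physical=[B,D,k,A,F,f], logical=[F,f,B,D,k,A]
After op 8 (rotate(+1)): offset=5, physical=[B,D,k,A,F,f], logical=[f,B,D,k,A,F]
After op 9 (swap(2, 1)): offset=5, physical=[D,B,k,A,F,f], logical=[f,D,B,k,A,F]

Answer: f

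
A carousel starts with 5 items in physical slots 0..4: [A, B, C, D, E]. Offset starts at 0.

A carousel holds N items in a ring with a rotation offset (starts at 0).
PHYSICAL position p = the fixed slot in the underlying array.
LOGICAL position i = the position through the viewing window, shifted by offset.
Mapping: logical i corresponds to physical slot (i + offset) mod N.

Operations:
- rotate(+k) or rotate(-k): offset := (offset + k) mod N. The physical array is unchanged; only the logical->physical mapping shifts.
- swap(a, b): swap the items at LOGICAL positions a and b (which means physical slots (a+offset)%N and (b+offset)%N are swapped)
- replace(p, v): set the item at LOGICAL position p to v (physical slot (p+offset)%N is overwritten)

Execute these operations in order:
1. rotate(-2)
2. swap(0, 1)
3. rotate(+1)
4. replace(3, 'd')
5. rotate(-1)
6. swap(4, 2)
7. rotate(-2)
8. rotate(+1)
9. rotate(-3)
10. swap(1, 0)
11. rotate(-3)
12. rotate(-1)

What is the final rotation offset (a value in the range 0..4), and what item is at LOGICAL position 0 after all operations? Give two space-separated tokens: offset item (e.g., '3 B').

After op 1 (rotate(-2)): offset=3, physical=[A,B,C,D,E], logical=[D,E,A,B,C]
After op 2 (swap(0, 1)): offset=3, physical=[A,B,C,E,D], logical=[E,D,A,B,C]
After op 3 (rotate(+1)): offset=4, physical=[A,B,C,E,D], logical=[D,A,B,C,E]
After op 4 (replace(3, 'd')): offset=4, physical=[A,B,d,E,D], logical=[D,A,B,d,E]
After op 5 (rotate(-1)): offset=3, physical=[A,B,d,E,D], logical=[E,D,A,B,d]
After op 6 (swap(4, 2)): offset=3, physical=[d,B,A,E,D], logical=[E,D,d,B,A]
After op 7 (rotate(-2)): offset=1, physical=[d,B,A,E,D], logical=[B,A,E,D,d]
After op 8 (rotate(+1)): offset=2, physical=[d,B,A,E,D], logical=[A,E,D,d,B]
After op 9 (rotate(-3)): offset=4, physical=[d,B,A,E,D], logical=[D,d,B,A,E]
After op 10 (swap(1, 0)): offset=4, physical=[D,B,A,E,d], logical=[d,D,B,A,E]
After op 11 (rotate(-3)): offset=1, physical=[D,B,A,E,d], logical=[B,A,E,d,D]
After op 12 (rotate(-1)): offset=0, physical=[D,B,A,E,d], logical=[D,B,A,E,d]

Answer: 0 D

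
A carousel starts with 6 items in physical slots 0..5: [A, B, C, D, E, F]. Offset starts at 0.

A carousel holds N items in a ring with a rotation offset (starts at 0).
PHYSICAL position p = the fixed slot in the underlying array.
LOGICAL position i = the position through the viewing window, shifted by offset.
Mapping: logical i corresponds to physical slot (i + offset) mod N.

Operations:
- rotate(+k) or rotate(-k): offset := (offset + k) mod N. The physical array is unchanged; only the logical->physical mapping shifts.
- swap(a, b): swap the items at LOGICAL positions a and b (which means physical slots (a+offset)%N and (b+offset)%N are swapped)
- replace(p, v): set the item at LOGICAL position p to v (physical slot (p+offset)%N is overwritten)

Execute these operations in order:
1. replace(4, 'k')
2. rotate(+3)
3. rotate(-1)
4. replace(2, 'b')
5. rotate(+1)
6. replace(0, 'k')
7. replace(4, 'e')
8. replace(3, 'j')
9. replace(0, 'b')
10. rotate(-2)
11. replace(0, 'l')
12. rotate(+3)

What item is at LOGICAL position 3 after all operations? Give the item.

After op 1 (replace(4, 'k')): offset=0, physical=[A,B,C,D,k,F], logical=[A,B,C,D,k,F]
After op 2 (rotate(+3)): offset=3, physical=[A,B,C,D,k,F], logical=[D,k,F,A,B,C]
After op 3 (rotate(-1)): offset=2, physical=[A,B,C,D,k,F], logical=[C,D,k,F,A,B]
After op 4 (replace(2, 'b')): offset=2, physical=[A,B,C,D,b,F], logical=[C,D,b,F,A,B]
After op 5 (rotate(+1)): offset=3, physical=[A,B,C,D,b,F], logical=[D,b,F,A,B,C]
After op 6 (replace(0, 'k')): offset=3, physical=[A,B,C,k,b,F], logical=[k,b,F,A,B,C]
After op 7 (replace(4, 'e')): offset=3, physical=[A,e,C,k,b,F], logical=[k,b,F,A,e,C]
After op 8 (replace(3, 'j')): offset=3, physical=[j,e,C,k,b,F], logical=[k,b,F,j,e,C]
After op 9 (replace(0, 'b')): offset=3, physical=[j,e,C,b,b,F], logical=[b,b,F,j,e,C]
After op 10 (rotate(-2)): offset=1, physical=[j,e,C,b,b,F], logical=[e,C,b,b,F,j]
After op 11 (replace(0, 'l')): offset=1, physical=[j,l,C,b,b,F], logical=[l,C,b,b,F,j]
After op 12 (rotate(+3)): offset=4, physical=[j,l,C,b,b,F], logical=[b,F,j,l,C,b]

Answer: l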